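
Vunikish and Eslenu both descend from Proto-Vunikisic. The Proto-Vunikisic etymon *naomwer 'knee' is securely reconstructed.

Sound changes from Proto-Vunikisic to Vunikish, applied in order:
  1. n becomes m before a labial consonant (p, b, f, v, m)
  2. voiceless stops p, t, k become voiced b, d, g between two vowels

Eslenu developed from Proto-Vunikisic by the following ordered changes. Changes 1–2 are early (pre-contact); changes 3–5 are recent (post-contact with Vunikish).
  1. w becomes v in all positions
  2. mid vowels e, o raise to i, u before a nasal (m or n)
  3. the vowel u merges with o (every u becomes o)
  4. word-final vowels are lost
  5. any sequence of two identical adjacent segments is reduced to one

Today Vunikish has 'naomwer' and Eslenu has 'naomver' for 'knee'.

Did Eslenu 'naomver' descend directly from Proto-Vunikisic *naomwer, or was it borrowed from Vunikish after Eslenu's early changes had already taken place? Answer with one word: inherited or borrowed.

inherited

If inherited, *naomwer would pass through all of Eslenu's changes:
Eslenu: *naomwer > naomver > naumver > naomver  (by unconditioned shift, pre-nasal raising, vowel merger)
If borrowed from Vunikish 'naomwer' after the early changes, it would undergo only the recent ones:
  rule 3 (vowel merger): no change (naomwer)
  rule 4 (apocope): no change (naomwer)
  rule 5 (degemination): no change (naomwer)
  ⇒ as a loan: naomwer
Eslenu 'naomver' matches the inherited outcome exactly, so it is an inherited cognate, not a loan.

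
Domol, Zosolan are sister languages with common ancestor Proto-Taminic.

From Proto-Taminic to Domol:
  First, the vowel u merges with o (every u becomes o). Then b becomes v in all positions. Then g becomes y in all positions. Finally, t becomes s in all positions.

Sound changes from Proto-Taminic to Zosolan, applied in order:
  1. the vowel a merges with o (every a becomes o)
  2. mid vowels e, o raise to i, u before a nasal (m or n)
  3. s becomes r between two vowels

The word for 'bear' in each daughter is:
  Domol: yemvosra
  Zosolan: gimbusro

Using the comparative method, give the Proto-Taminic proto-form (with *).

*gembusra

Position 8: Domol has a, Zosolan has o. Domol preserves a here (none of its changes turn any other segment into a), so the proto-segment is *a.
Position 2: Domol has e, Zosolan has i. Domol preserves e here (none of its changes turn any other segment into e), so the proto-segment is *e.
Position 4: Domol has v, Zosolan has b. Zosolan preserves b here (none of its changes turn any other segment into b), so the proto-segment is *b.
This points to *gembusra. Verify forward in each daughter:
Domol: start from *gembusra.
  rule 1 (vowel merger): gembusra → gembosra
  rule 2 (unconditioned shift): gembosra → gemvosra
  rule 3 (unconditioned shift): gemvosra → yemvosra
  rule 4: no change — yemvosra
  ⇒ Domol yemvosra
Zosolan: *gembusra
  gembusra → gembusro   [vowel merger]
  gembusro → gimbusro   [pre-nasal raising]
  gimbusro (rule 3 does not apply)
  giving Zosolan gimbusro.
*gembusra is the unique common source.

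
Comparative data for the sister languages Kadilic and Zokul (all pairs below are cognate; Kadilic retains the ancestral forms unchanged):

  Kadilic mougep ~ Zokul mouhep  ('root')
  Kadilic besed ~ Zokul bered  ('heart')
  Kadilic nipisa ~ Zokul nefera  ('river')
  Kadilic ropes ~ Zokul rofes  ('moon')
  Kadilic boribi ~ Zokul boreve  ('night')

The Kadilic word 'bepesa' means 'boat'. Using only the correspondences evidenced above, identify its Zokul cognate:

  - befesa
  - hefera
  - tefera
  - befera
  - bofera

befera

ropes ~ rofes — Kadilic p corresponds to Zokul f between vowels (before a front vowel).
nipisa ~ nefera — Kadilic s corresponds to Zokul r between vowels (before a back vowel).
Applying these to Kadilic 'bepesa':
  bepesa → befesa   (p→f between vowels (before a front vowel))
  befesa → befera   (s→r between vowels (before a back vowel))
So the Zokul cognate is 'befera'.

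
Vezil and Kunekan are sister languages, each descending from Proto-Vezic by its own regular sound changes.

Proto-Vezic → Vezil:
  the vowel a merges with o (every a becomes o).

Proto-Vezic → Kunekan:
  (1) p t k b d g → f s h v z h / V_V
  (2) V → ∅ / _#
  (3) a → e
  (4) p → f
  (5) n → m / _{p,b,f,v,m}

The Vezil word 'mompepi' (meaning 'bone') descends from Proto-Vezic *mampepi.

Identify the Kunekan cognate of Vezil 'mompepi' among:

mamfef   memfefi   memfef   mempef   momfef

Kunekan: *mampepi > mampefi > mampef > mempef > memfef  (by intervocalic lenition, apocope, vowel merger, unconditioned shift)
The other candidates each miss or misapply at least one Kunekan change.

memfef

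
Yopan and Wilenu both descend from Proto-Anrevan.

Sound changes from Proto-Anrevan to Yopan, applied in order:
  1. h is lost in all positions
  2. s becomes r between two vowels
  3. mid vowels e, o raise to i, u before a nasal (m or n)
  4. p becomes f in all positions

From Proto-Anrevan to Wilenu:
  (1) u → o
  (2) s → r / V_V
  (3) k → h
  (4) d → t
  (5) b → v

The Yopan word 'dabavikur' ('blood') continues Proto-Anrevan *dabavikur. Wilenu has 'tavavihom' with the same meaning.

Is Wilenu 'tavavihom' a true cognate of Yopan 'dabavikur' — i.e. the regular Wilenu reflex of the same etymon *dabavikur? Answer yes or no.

Derive the expected Wilenu reflex of *dabavikur:
Wilenu: *dabavikur
  dabavikur → dabavikor   [vowel merger]
  dabavikor (rule 2 does not apply)
  dabavikor → dabavihor   [unconditioned shift]
  dabavihor → tabavihor   [unconditioned shift]
  tabavihor → tavavihor   [unconditioned shift]
  giving Wilenu tavavihor.
The regular Wilenu reflex would be 'tavavihor', but the attested form is 'tavavihom'. The correspondence is irregular, so they are not cognates (the Wilenu form has a different source).

no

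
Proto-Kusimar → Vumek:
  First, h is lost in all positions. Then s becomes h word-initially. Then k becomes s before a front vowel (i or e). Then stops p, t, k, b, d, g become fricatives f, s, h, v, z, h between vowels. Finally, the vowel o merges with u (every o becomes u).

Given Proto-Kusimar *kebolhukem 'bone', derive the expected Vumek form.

sevulusem

Vumek: start from *kebolhukem.
  rule 1 (h-loss): kebolhukem → kebolukem
  rule 2: no change — kebolukem
  rule 3 (palatalisation): kebolukem → sebolusem
  rule 4 (intervocalic lenition): sebolusem → sevolusem
  rule 5 (vowel merger): sevolusem → sevulusem
  ⇒ Vumek sevulusem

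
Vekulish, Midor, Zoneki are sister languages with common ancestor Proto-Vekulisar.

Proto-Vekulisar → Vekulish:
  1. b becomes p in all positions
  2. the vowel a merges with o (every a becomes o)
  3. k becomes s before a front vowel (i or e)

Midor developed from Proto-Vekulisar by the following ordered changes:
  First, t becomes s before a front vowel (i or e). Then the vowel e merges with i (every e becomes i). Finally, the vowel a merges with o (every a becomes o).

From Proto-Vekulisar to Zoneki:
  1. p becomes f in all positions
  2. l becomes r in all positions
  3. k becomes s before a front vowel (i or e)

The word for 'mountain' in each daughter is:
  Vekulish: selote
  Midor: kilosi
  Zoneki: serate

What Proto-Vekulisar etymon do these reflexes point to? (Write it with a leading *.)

*kelate

Position 3: Vekulish has l, Midor has l, Zoneki has r. Vekulish preserves l here (none of its changes turn any other segment into l), so the proto-segment is *l.
Position 6: Vekulish has e, Midor has i, Zoneki has e. Vekulish preserves e here (none of its changes turn any other segment into e), so the proto-segment is *e.
Verify the candidate proto-form against each daughter:
Vekulish: start from *kelate.
  rule 1: no change — kelate
  rule 2 (vowel merger): kelate → kelote
  rule 3 (palatalisation): kelote → selote
  ⇒ Vekulish selote
Midor: start from *kelate.
  rule 1 (palatalisation): kelate → kelase
  rule 2 (vowel merger): kelase → kilasi
  rule 3 (vowel merger): kilasi → kilosi
  ⇒ Midor kilosi
Zoneki: *kelate
  kelate (rule 1 does not apply)
  kelate → kerate   [unconditioned shift]
  kerate → serate   [palatalisation]
  giving Zoneki serate.
No other proto-form is consistent with every reflex, so the reconstruction is *kelate.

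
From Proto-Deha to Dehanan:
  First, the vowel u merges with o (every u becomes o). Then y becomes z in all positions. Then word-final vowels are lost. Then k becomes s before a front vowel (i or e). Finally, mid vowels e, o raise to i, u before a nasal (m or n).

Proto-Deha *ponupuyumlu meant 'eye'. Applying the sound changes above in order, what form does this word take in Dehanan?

punopozuml

Dehanan: *ponupuyumlu > ponopoyomlo > ponopozomlo > ponopozoml > punopozuml  (by vowel merger, unconditioned shift, apocope, pre-nasal raising)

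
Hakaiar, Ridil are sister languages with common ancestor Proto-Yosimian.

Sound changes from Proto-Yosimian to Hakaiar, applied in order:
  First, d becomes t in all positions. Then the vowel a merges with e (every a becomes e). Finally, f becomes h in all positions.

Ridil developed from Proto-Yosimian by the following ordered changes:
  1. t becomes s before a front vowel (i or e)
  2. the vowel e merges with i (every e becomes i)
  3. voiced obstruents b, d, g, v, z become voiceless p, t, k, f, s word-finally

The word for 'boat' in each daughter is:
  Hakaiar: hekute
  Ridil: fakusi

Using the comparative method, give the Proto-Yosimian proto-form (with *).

*fakute

Position 1: Hakaiar has h, Ridil has f. Taking the neighbouring segments as reconstructed: Hakaiar h could go back to *f or *h; Ridil f can only go back to *f — the one source consistent with every daughter is *f.
Position 2: Hakaiar has e, Ridil has a. Ridil preserves a here (none of its changes turn any other segment into a), so the proto-segment is *a.
Position 5: Hakaiar has t, Ridil has s. Taking the neighbouring segments as reconstructed: Hakaiar t could go back to *t or *d; Ridil s could go back to *t or *s — the one source consistent with every daughter is *t.
Verify the candidate proto-form against each daughter:
Hakaiar: *fakute
  fakute (rule 1 does not apply)
  fakute → fekute   [vowel merger]
  fekute → hekute   [unconditioned shift]
  giving Hakaiar hekute.
Ridil: start from *fakute.
  rule 1 (palatalisation): fakute → fakuse
  rule 2 (vowel merger): fakuse → fakusi
  rule 3: no change — fakusi
  ⇒ Ridil fakusi
Only *fakute yields all of Hakaiar hekute, Ridil fakusi.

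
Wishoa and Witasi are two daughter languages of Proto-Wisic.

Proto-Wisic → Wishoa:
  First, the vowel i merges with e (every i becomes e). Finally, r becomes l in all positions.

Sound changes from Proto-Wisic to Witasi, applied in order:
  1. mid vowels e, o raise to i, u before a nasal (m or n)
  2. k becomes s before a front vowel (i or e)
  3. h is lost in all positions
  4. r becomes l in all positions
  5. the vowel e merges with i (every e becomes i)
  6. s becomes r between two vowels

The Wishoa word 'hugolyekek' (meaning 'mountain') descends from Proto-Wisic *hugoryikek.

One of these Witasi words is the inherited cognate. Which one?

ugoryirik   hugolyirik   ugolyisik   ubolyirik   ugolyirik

ugolyirik

Witasi: *hugoryikek
  hugoryikek (rule 1 does not apply)
  hugoryikek → hugoryisek   [palatalisation]
  hugoryisek → ugoryisek   [h-loss]
  ugoryisek → ugolyisek   [unconditioned shift]
  ugolyisek → ugolyisik   [vowel merger]
  ugolyisik → ugolyirik   [rhotacism]
  giving Witasi ugolyirik.
Among the options, 'ugolyirik' alone shows every Witasi change applied in order.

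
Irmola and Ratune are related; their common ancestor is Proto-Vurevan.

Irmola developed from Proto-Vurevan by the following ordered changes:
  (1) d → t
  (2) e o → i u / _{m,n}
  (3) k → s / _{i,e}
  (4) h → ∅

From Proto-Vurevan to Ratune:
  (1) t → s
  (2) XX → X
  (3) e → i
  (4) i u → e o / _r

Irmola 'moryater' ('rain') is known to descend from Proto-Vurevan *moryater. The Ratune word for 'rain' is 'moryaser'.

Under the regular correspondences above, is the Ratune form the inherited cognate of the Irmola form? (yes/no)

yes

Derive the expected Ratune reflex of *moryater:
Ratune: start from *moryater.
  rule 1 (unconditioned shift): moryater → moryaser
  rule 2: no change — moryaser
  rule 3 (vowel merger): moryaser → moryasir
  rule 4 (pre-rhotic lowering): moryasir → moryaser
  ⇒ Ratune moryaser
Ratune 'moryaser' matches the regular reflex exactly, so the pair is cognate.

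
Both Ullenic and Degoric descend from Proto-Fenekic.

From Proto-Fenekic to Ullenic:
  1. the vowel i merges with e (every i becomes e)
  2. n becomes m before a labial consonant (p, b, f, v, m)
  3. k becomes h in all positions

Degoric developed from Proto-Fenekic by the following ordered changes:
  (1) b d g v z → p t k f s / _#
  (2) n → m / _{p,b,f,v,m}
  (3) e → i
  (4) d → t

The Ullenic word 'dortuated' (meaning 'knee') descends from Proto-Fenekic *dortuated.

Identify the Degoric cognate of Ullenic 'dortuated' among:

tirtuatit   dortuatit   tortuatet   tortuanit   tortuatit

tortuatit

Degoric: *dortuated
  dortuated → dortuatet   [final devoicing]
  dortuatet (rule 2 does not apply)
  dortuatet → dortuatit   [vowel merger]
  dortuatit → tortuatit   [unconditioned shift]
  giving Degoric tortuatit.
The other candidates each miss or misapply at least one Degoric change.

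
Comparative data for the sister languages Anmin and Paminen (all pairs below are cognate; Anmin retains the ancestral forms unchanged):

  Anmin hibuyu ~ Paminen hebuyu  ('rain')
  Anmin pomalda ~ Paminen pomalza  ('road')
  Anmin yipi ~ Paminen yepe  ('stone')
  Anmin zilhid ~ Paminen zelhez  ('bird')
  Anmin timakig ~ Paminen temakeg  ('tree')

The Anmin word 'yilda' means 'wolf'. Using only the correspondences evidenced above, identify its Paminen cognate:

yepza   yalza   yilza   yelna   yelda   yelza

yelza

zilhid ~ zelhez, timakig ~ temakeg — Anmin i corresponds to Paminen e after a consonant, before a consonant other than r, m, n, p, b, f, v.
pomalda ~ pomalza — Anmin d corresponds to Paminen z after a consonant, before a back vowel.
Applying these to Anmin 'yilda':
  yilda → yelda   (i→e after a consonant, before a consonant other than r, m, n, p, b, f, v)
  yelda → yelza   (d→z after a consonant, before a back vowel)
So the Paminen cognate is 'yelza'.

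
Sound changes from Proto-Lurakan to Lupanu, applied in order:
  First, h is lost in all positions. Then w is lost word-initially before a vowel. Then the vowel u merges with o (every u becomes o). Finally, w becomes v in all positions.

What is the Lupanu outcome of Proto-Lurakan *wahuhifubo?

aoifobo

Lupanu: *wahuhifubo
  wahuhifubo → wauifubo   [h-loss]
  wauifubo → auifubo   [glide loss]
  auifubo → aoifobo   [vowel merger]
  aoifobo (rule 4 does not apply)
  giving Lupanu aoifobo.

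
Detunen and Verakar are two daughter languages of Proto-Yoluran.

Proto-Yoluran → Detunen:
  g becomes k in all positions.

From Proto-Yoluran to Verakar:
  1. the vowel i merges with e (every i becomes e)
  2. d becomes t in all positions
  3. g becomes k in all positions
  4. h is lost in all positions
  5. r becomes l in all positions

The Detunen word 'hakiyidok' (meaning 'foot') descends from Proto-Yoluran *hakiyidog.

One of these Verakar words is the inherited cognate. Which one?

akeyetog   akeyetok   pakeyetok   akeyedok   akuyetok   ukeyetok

akeyetok

Verakar: *hakiyidog
  hakiyidog → hakeyedog   [vowel merger]
  hakeyedog → hakeyetog   [unconditioned shift]
  hakeyetog → hakeyetok   [unconditioned shift]
  hakeyetok → akeyetok   [h-loss]
  akeyetok (rule 5 does not apply)
  giving Verakar akeyetok.
Only 'akeyetok' matches the regular Verakar development of *hakiyidog.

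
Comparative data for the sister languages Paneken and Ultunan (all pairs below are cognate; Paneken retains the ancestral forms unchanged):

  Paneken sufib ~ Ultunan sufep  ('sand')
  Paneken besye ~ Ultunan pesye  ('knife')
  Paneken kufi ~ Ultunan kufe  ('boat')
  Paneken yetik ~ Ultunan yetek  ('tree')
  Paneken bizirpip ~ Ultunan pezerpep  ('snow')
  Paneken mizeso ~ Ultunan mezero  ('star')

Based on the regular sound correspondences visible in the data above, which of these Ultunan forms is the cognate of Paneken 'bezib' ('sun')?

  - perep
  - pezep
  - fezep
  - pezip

besye ~ pesye — Paneken b corresponds to Ultunan p word-initially before a front vowel.
sufib ~ sufep — Paneken i corresponds to Ultunan e after a consonant, before a labial obstruent.
sufib ~ sufep — Paneken b corresponds to Ultunan p word-finally.
Applying these to Paneken 'bezib':
  bezib → pezib   (b→p word-initially before a front vowel)
  pezib → pezeb   (i→e after a consonant, before a labial obstruent)
  pezeb → pezep   (b→p word-finally)
So the Ultunan cognate is 'pezep'.

pezep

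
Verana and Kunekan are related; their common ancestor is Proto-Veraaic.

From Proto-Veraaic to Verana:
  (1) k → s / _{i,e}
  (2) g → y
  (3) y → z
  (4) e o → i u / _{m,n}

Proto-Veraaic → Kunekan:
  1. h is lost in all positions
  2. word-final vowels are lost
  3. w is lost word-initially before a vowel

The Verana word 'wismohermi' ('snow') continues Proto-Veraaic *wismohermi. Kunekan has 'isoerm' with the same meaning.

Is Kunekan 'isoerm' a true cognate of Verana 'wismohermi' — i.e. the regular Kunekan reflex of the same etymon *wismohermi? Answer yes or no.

Derive the expected Kunekan reflex of *wismohermi:
Kunekan: *wismohermi
  wismohermi → wismoermi   [h-loss]
  wismoermi → wismoerm   [apocope]
  wismoerm → ismoerm   [glide loss]
  giving Kunekan ismoerm.
The regular Kunekan reflex would be 'ismoerm', but the attested form is 'isoerm'. The correspondence is irregular, so they are not cognates (the Kunekan form has a different source).

no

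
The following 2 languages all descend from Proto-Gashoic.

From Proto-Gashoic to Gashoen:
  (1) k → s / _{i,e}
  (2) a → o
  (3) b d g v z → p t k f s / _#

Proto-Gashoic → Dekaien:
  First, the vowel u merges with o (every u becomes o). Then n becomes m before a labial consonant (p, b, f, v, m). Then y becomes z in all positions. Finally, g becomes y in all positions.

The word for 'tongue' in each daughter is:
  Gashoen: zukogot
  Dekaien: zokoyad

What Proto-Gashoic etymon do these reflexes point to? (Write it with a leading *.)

Position 7: Gashoen has t, Dekaien has d. Dekaien preserves d here (none of its changes turn any other segment into d), so the proto-segment is *d.
Position 6: Gashoen has o, Dekaien has a. Dekaien preserves a here (none of its changes turn any other segment into a), so the proto-segment is *a.
This points to *zukogad. Verify forward in each daughter:
Gashoen: *zukogad > zukogod > zukogot  (by vowel merger, final devoicing)
Dekaien: *zukogad > zokogad > zokoyad  (by vowel merger, unconditioned shift)
Only *zukogad yields all of Gashoen zukogot, Dekaien zokoyad.

*zukogad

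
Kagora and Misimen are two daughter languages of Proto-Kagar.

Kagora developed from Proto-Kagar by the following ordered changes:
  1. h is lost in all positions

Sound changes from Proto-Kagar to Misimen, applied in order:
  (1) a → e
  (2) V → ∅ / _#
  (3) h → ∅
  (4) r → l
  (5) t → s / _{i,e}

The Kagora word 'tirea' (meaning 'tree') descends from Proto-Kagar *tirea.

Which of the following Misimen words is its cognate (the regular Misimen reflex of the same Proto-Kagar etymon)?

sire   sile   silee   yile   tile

Misimen: start from *tirea.
  rule 1 (vowel merger): tirea → tiree
  rule 2 (apocope): tiree → tire
  rule 3: no change — tire
  rule 4 (unconditioned shift): tire → tile
  rule 5 (palatalisation): tile → sile
  ⇒ Misimen sile
The other candidates each miss or misapply at least one Misimen change.

sile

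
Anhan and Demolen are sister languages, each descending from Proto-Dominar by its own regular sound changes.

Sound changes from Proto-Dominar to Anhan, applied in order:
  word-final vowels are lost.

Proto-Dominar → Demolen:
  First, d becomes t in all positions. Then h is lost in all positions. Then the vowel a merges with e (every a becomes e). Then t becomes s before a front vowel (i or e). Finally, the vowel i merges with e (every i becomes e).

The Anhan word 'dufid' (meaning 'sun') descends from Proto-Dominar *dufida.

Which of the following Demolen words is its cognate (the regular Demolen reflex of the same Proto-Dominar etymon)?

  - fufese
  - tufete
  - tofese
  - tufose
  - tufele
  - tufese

tufese

Demolen: *dufida > tufita > tufite > tufise > tufese  (by unconditioned shift, vowel merger, palatalisation, vowel merger)
Among the options, 'tufese' alone shows every Demolen change applied in order.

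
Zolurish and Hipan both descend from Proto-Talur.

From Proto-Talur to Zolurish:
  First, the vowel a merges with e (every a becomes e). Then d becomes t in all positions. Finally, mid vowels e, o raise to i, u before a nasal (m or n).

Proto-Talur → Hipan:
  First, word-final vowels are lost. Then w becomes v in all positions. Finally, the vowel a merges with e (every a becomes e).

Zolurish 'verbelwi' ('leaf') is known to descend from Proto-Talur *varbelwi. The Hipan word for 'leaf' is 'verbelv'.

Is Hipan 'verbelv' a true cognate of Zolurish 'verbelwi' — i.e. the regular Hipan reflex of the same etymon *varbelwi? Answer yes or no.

Derive the expected Hipan reflex of *varbelwi:
Hipan: *varbelwi
  varbelwi → varbelw   [apocope]
  varbelw → varbelv   [unconditioned shift]
  varbelv → verbelv   [vowel merger]
  giving Hipan verbelv.
Hipan 'verbelv' matches the regular reflex exactly, so the pair is cognate.

yes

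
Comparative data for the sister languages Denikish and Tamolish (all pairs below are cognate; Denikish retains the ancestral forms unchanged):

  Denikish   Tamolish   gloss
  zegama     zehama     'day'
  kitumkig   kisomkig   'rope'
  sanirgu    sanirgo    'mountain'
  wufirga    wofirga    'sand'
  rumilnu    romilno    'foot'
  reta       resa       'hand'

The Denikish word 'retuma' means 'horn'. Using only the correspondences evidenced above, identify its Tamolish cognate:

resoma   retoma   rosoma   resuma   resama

kitumkig ~ kisomkig — Denikish t corresponds to Tamolish s between vowels (before a back vowel).
kitumkig ~ kisomkig, rumilnu ~ romilno — Denikish u corresponds to Tamolish o after a consonant, before a nasal.
Applying these to Denikish 'retuma':
  retuma → resuma   (t→s between vowels (before a back vowel))
  resuma → resoma   (u→o after a consonant, before a nasal)
So the Tamolish cognate is 'resoma'.

resoma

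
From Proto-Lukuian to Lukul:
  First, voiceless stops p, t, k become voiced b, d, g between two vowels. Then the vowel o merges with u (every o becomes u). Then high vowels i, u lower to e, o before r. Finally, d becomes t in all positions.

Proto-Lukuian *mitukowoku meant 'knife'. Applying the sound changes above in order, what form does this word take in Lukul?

mituguwugu

Lukul: start from *mitukowoku.
  rule 1 (intervocalic voicing): mitukowoku → midugowogu
  rule 2 (vowel merger): midugowogu → miduguwugu
  rule 3: no change — miduguwugu
  rule 4 (unconditioned shift): miduguwugu → mituguwugu
  ⇒ Lukul mituguwugu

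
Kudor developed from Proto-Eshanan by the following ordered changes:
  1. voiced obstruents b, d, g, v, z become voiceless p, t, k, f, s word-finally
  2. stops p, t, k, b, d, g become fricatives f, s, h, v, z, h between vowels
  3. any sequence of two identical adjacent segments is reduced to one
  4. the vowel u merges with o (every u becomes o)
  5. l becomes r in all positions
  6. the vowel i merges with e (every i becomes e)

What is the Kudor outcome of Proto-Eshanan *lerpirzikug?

rerperzehok

Kudor: *lerpirzikug
  lerpirzikug → lerpirzikuk   [final devoicing]
  lerpirzikuk → lerpirzihuk   [intervocalic lenition]
  lerpirzihuk (rule 3 does not apply)
  lerpirzihuk → lerpirzihok   [vowel merger]
  lerpirzihok → rerpirzihok   [unconditioned shift]
  rerpirzihok → rerperzehok   [vowel merger]
  giving Kudor rerperzehok.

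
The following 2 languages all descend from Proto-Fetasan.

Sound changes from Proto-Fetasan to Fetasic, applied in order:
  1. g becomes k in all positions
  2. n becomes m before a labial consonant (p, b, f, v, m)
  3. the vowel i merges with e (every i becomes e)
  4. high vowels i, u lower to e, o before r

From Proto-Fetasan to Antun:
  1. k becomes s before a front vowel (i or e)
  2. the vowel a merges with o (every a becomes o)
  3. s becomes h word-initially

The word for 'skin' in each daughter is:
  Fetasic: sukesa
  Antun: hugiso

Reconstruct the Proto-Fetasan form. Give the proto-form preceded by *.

*sugisa

Position 3: Fetasic has k, Antun has g. Antun preserves g here (none of its changes turn any other segment into g), so the proto-segment is *g.
Position 4: Fetasic has e, Antun has i. Antun preserves i here (none of its changes turn any other segment into i), so the proto-segment is *i.
Verify the candidate proto-form against each daughter:
Fetasic: start from *sugisa.
  rule 1 (unconditioned shift): sugisa → sukisa
  rule 2: no change — sukisa
  rule 3 (vowel merger): sukisa → sukesa
  rule 4: no change — sukesa
  ⇒ Fetasic sukesa
Antun: *sugisa > sugiso > hugiso  (by vowel merger, debuccalisation)
*sugisa is the unique common source.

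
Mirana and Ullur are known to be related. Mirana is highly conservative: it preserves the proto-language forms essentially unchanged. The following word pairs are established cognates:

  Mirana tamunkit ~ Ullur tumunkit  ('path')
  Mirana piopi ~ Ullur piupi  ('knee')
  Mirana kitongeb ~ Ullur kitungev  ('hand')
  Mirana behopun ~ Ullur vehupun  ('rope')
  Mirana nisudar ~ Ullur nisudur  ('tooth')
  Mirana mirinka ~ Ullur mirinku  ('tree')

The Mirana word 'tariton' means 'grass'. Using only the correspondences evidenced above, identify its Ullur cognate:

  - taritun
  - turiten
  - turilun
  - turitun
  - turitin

nisudar ~ nisudur — Mirana a corresponds to Ullur u after a consonant, before r.
kitongeb ~ kitungev — Mirana o corresponds to Ullur u after a consonant, before a nasal.
Applying these to Mirana 'tariton':
  tariton → turiton   (a→u after a consonant, before r)
  turiton → turitun   (o→u after a consonant, before a nasal)
So the Ullur cognate is 'turitun'.

turitun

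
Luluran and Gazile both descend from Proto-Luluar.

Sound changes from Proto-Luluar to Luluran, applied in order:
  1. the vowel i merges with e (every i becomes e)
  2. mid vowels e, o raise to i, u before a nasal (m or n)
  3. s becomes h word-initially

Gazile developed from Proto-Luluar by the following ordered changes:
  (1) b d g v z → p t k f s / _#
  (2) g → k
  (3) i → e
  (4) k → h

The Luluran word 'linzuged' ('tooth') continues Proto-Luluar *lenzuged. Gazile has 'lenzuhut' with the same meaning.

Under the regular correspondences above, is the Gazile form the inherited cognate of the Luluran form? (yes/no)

Derive the expected Gazile reflex of *lenzuged:
Gazile: *lenzuged
  lenzuged → lenzuget   [final devoicing]
  lenzuget → lenzuket   [unconditioned shift]
  lenzuket (rule 3 does not apply)
  lenzuket → lenzuhet   [unconditioned shift]
  giving Gazile lenzuhet.
The regular Gazile reflex would be 'lenzuhet', but the attested form is 'lenzuhut'. The correspondence is irregular, so they are not cognates (the Gazile form has a different source).

no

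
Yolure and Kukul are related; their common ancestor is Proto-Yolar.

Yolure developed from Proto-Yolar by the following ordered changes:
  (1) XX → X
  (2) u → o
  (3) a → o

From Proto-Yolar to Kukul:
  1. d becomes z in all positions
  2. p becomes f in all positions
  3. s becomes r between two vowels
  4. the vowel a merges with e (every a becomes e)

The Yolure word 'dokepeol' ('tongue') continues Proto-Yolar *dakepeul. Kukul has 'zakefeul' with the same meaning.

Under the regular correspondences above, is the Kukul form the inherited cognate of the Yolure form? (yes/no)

no

Derive the expected Kukul reflex of *dakepeul:
Kukul: *dakepeul
  dakepeul → zakepeul   [unconditioned shift]
  zakepeul → zakefeul   [unconditioned shift]
  zakefeul (rule 3 does not apply)
  zakefeul → zekefeul   [vowel merger]
  giving Kukul zekefeul.
The regular Kukul reflex would be 'zekefeul', but the attested form is 'zakefeul'. The correspondence is irregular, so they are not cognates (the Kukul form has a different source).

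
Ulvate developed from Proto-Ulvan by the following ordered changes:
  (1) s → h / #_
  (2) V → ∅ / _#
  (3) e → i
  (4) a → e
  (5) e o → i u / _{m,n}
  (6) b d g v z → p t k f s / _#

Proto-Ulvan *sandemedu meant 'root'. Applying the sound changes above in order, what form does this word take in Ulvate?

hindimit

Ulvate: *sandemedu
  sandemedu → handemedu   [debuccalisation]
  handemedu → handemed   [apocope]
  handemed → handimid   [vowel merger]
  handimid → hendimid   [vowel merger]
  hendimid → hindimid   [pre-nasal raising]
  hindimid → hindimit   [final devoicing]
  giving Ulvate hindimit.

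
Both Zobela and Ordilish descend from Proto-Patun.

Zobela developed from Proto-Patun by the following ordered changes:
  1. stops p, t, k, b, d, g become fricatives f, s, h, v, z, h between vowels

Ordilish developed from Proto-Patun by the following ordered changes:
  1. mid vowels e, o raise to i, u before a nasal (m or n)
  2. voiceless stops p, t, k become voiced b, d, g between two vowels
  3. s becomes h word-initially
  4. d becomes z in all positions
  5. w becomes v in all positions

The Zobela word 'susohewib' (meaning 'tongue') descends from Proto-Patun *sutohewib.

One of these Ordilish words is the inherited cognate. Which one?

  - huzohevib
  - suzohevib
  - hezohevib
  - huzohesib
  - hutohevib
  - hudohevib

Ordilish: start from *sutohewib.
  rule 1: no change — sutohewib
  rule 2 (intervocalic voicing): sutohewib → sudohewib
  rule 3 (debuccalisation): sudohewib → hudohewib
  rule 4 (unconditioned shift): hudohewib → huzohewib
  rule 5 (unconditioned shift): huzohewib → huzohevib
  ⇒ Ordilish huzohevib

huzohevib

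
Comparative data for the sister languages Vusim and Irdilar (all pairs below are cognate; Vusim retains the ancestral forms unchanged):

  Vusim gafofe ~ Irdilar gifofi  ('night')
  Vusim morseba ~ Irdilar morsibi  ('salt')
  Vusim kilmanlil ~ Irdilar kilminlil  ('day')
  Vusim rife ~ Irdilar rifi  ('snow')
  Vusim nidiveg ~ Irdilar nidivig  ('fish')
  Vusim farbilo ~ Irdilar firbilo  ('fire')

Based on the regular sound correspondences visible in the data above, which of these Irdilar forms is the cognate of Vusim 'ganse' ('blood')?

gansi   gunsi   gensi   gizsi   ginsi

ginsi

kilmanlil ~ kilminlil — Vusim a corresponds to Irdilar i after a consonant, before a nasal.
gafofe ~ gifofi, rife ~ rifi — Vusim e corresponds to Irdilar i word-finally.
Applying these to Vusim 'ganse':
  ganse → ginse   (a→i after a consonant, before a nasal)
  ginse → ginsi   (e→i word-finally)
So the Irdilar cognate is 'ginsi'.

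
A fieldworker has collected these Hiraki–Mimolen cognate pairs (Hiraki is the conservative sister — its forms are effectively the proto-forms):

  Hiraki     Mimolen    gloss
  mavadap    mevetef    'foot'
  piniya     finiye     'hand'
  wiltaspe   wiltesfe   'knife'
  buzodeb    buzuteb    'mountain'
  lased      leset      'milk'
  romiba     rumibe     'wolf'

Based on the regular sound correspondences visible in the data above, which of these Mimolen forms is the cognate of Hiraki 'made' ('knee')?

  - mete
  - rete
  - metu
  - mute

mete

mavadap ~ mevetef, wiltaspe ~ wiltesfe — Hiraki a corresponds to Mimolen e after a consonant, before a consonant other than r, m, n, p, b, f, v.
buzodeb ~ buzuteb — Hiraki d corresponds to Mimolen t between vowels (before a front vowel).
Applying these to Hiraki 'made':
  made → mede   (a→e after a consonant, before a consonant other than r, m, n, p, b, f, v)
  mede → mete   (d→t between vowels (before a front vowel))
So the Mimolen cognate is 'mete'.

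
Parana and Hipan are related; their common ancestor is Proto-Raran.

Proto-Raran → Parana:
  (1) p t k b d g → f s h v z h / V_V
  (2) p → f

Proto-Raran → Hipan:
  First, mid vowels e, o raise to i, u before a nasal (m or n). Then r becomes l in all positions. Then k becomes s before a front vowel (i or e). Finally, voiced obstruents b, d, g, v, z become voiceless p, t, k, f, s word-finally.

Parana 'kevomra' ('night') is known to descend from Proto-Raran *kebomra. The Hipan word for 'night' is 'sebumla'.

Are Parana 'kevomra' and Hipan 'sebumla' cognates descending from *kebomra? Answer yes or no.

Derive the expected Hipan reflex of *kebomra:
Hipan: *kebomra > kebumra > kebumla > sebumla  (by pre-nasal raising, unconditioned shift, palatalisation)
Hipan 'sebumla' matches the regular reflex exactly, so the pair is cognate.

yes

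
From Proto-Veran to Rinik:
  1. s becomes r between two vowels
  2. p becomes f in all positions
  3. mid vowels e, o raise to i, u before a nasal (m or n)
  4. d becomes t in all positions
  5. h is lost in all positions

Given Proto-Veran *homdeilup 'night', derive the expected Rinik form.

umteiluf

Rinik: *homdeilup > homdeiluf > humdeiluf > humteiluf > umteiluf  (by unconditioned shift, pre-nasal raising, unconditioned shift, h-loss)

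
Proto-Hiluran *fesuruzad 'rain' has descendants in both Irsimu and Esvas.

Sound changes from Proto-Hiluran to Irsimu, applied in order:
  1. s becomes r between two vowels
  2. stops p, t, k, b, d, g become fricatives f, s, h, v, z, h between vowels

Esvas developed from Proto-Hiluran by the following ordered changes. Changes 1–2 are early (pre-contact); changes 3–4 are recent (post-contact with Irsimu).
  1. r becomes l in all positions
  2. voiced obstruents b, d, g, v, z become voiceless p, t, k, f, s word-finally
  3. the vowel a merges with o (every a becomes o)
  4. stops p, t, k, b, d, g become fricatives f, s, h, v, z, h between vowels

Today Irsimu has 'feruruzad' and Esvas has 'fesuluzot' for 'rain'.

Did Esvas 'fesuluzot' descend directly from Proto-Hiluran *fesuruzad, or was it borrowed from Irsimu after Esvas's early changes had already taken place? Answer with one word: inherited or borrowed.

If inherited, *fesuruzad would pass through all of Esvas's changes:
Esvas: start from *fesuruzad.
  rule 1 (unconditioned shift): fesuruzad → fesuluzad
  rule 2 (final devoicing): fesuluzad → fesuluzat
  rule 3 (vowel merger): fesuluzat → fesuluzot
  rule 4: no change — fesuluzot
  ⇒ Esvas fesuluzot
If borrowed from Irsimu 'feruruzad' after the early changes, it would undergo only the recent ones:
  rule 3 (vowel merger): feruruzad → feruruzod
  rule 4 (intervocalic lenition): no change (feruruzod)
  ⇒ as a loan: feruruzod
Esvas 'fesuluzot' matches the inherited outcome exactly, so it is an inherited cognate, not a loan.

inherited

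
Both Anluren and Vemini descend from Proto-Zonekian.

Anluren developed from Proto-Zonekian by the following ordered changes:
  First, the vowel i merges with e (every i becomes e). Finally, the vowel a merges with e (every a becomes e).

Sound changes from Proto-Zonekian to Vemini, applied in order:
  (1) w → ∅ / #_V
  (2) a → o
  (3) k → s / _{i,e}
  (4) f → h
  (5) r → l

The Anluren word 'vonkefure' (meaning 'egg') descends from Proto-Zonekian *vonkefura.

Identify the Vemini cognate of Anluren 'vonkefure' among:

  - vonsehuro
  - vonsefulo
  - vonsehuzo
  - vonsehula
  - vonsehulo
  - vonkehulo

vonsehulo

Vemini: start from *vonkefura.
  rule 1: no change — vonkefura
  rule 2 (vowel merger): vonkefura → vonkefuro
  rule 3 (palatalisation): vonkefuro → vonsefuro
  rule 4 (unconditioned shift): vonsefuro → vonsehuro
  rule 5 (unconditioned shift): vonsehuro → vonsehulo
  ⇒ Vemini vonsehulo
Among the options, 'vonsehulo' alone shows every Vemini change applied in order.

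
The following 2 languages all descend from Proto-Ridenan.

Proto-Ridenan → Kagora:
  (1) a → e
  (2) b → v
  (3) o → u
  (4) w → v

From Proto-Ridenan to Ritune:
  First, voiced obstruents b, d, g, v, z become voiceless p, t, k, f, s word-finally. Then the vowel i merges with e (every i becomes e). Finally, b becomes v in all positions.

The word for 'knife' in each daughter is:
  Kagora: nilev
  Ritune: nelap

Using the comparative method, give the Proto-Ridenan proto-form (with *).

*nilab

Position 4: Kagora has e, Ritune has a. Ritune preserves a here (none of its changes turn any other segment into a), so the proto-segment is *a.
Position 5: Kagora has v, Ritune has p. Taking the neighbouring segments as reconstructed: Kagora v could go back to *b or *v or *w; Ritune p could go back to *p or *b — the one source consistent with every daughter is *b.
Continuing position by position gives *nilab; check it forward:
Kagora: start from *nilab.
  rule 1 (vowel merger): nilab → nileb
  rule 2 (unconditioned shift): nileb → nilev
  rule 3: no change — nilev
  rule 4: no change — nilev
  ⇒ Kagora nilev
Ritune: *nilab
  nilab → nilap   [final devoicing]
  nilap → nelap   [vowel merger]
  nelap (rule 3 does not apply)
  giving Ritune nelap.
No other proto-form is consistent with every reflex, so the reconstruction is *nilab.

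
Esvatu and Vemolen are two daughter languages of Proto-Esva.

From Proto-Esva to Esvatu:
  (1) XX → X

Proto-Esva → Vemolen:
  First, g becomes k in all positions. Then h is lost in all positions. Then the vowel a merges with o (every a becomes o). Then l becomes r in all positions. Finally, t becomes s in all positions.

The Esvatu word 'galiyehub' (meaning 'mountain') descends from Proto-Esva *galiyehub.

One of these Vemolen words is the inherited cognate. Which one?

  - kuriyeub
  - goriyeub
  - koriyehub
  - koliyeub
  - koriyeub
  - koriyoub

koriyeub

Vemolen: *galiyehub > kaliyehub > kaliyeub > koliyeub > koriyeub  (by unconditioned shift, h-loss, vowel merger, unconditioned shift)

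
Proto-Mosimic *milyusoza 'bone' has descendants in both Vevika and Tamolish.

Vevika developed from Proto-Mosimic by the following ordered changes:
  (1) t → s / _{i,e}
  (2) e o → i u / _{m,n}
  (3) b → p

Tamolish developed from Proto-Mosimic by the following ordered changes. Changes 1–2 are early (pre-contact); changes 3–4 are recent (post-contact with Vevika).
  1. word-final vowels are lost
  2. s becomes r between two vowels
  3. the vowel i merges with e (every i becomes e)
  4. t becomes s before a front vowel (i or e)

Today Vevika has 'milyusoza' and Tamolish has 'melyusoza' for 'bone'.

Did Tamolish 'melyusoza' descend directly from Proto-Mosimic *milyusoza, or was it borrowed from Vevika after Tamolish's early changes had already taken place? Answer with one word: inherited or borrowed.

borrowed

If inherited, *milyusoza would pass through all of Tamolish's changes:
Tamolish: *milyusoza
  milyusoza → milyusoz   [apocope]
  milyusoz → milyuroz   [rhotacism]
  milyuroz → melyuroz   [vowel merger]
  melyuroz (rule 4 does not apply)
  giving Tamolish melyuroz.
If borrowed from Vevika 'milyusoza' after the early changes, it would undergo only the recent ones:
  rule 3 (vowel merger): milyusoza → melyusoza
  rule 4 (palatalisation): no change (melyusoza)
  ⇒ as a loan: melyusoza
Tamolish 'melyusoza' matches the loan outcome 'melyusoza', not the inherited 'melyuroz' — it skipped the early Tamolish changes, so it was borrowed from Vevika.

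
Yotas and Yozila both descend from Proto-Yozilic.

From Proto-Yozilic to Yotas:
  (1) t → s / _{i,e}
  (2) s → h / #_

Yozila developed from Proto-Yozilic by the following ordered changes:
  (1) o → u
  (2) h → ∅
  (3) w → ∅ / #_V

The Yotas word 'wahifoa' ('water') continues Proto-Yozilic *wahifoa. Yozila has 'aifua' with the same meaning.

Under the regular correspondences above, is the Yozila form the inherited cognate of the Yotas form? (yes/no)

Derive the expected Yozila reflex of *wahifoa:
Yozila: start from *wahifoa.
  rule 1 (vowel merger): wahifoa → wahifua
  rule 2 (h-loss): wahifua → waifua
  rule 3 (glide loss): waifua → aifua
  ⇒ Yozila aifua
Yozila 'aifua' matches the regular reflex exactly, so the pair is cognate.

yes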